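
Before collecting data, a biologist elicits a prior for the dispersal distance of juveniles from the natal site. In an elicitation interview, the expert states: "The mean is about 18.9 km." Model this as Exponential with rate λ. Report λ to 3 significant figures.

Exponential mean = 1/λ, so λ = 1/18.9 = 0.0529.

λ ≈ 0.0529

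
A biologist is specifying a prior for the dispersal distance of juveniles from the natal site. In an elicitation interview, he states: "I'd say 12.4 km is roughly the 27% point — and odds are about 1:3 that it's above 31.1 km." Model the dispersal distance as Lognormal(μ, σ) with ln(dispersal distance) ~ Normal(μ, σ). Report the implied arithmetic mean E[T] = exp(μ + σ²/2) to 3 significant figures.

E[T] ≈ 24.8 km

If T ~ Lognormal(μ,σ) then ln T ~ Normal(μ,σ), so the p-quantile of ln T is μ + z_p·σ.
ln(12.4) = 2.518 and ln(31.1) = 3.437; z_{0.27} = -0.6128, z_{0.75} = 0.6745.
σ = (3.437 − 2.518)/(0.6745 − (-0.6128)) = 0.714.
μ = 2.518 − (-0.6128)·0.714 = 2.955.
E[T] = exp(μ + σ²/2) = exp(2.955 + 0.2551) = 24.8 km.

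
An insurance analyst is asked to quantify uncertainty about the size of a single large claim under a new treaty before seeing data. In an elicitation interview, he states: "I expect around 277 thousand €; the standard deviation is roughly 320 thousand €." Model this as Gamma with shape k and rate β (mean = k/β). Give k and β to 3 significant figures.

k ≈ 0.749, β ≈ 0.00271

For Gamma(k, rate β): mean = k/β, variance = k/β², so CV = 1/√k.
CV = SD/mean = 320/277 = 1.155, hence k = 1/CV² = 0.749.
Then β = k/mean = 0.749/277 = 0.00271.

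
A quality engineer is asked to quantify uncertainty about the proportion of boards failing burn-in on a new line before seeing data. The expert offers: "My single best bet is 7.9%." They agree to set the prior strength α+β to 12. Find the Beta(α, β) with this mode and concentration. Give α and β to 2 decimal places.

For α,β > 1 the Beta mode is (α−1)/(α+β−2). With α+β = 12, the mode is (α−1)/10.
Set (α−1)/10 = 0.079 → α = 1 + 0.079·10 = 1.79.
β = 12 − α = 10.21.

α = 1.79, β = 10.21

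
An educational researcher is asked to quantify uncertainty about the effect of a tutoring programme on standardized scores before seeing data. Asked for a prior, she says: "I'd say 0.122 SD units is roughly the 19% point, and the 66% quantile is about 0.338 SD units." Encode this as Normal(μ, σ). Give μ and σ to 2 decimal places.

μ = 0.27, σ = 0.17

For Normal(μ,σ), the p-quantile is μ + z_p·σ. Here z_{0.19} = -0.8779, z_{0.66} = 0.4125.
So 0.122 = μ − 0.8779σ and 0.338 = μ + 0.4125σ.
Subtracting: σ = (0.338 − 0.122)/(0.4125 − (-0.8779)) = 0.17.
Then μ = 0.122 − (-0.8779)·0.17 = 0.27.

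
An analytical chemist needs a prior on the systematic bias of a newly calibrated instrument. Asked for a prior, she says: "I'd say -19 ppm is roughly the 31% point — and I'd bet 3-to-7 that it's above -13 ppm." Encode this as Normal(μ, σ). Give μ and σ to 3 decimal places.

μ = -16.084, σ = 5.881

The p-quantile of Normal(μ,σ) is μ + z_p·σ, with z_{0.31} = -0.4959 and z_{0.7} = 0.5244.
Eliminate σ: μ = (z₂·x₁ − z₁·x₂)/(z₂ − z₁) = (0.5244·-19 − (-0.4959)·-13)/1.02 = -16.084.
Then σ = (x₂ − x₁)/(z₂ − z₁) = (-13 − -19)/1.02 = 5.881.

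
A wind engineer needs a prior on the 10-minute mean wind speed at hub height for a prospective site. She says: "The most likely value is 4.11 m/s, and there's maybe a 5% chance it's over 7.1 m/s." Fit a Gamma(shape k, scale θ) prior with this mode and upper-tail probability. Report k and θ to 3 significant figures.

k ≈ 10.3, θ ≈ 0.44

Gamma(k,θ) with k>1 has mode (k−1)θ, so θ = 4.11/(k−1).
Need P(X < 7.1) = 0.95 with θ tied to k this way. Start at k = 2, θ = 4.11: P(X<7.1) ≈ 0.515.
Too low — raise k to concentrate. Iterating converges to k ≈ 10.3.
Then θ = 4.11/(10.3−1) ≈ 0.44.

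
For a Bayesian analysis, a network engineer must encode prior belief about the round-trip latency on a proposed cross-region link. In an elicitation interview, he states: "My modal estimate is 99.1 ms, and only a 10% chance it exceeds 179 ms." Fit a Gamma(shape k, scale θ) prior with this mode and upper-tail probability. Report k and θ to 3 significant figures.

Gamma(k,θ) with k>1 has mode (k−1)θ, so θ = 99.1/(k−1).
Need P(X < 179) = 0.9 with θ tied to k this way. Start at k = 2, θ = 99.1: P(X<179) ≈ 0.539.
Too low — raise k to concentrate. Iterating converges to k ≈ 6.45.
Then θ = 99.1/(6.45−1) ≈ 18.2.

k ≈ 6.45, θ ≈ 18.2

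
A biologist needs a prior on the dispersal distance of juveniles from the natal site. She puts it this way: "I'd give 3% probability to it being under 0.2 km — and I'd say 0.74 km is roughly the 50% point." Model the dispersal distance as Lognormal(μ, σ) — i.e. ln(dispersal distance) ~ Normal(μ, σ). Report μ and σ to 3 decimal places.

μ ≈ -0.301, σ ≈ 0.696

If T ~ Lognormal(μ,σ) then ln T ~ Normal(μ,σ), so the p-quantile of ln T is μ + z_p·σ.
ln(0.2) = -1.609 and ln(0.74) = -0.3011; z_{0.03} = -1.881, z_{0.5} = 0.
σ = (-0.3011 − -1.609)/(0 − (-1.881)) = 0.696.
μ = -1.609 − (-1.881)·0.696 = -0.301.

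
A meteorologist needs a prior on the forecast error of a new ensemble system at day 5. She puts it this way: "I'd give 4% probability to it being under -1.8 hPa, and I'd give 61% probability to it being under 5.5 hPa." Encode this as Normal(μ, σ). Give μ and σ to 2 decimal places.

The p-quantile of Normal(μ,σ) is μ + z_p·σ, with z_{0.04} = -1.751 and z_{0.61} = 0.2793.
Eliminate σ: μ = (z₂·x₁ − z₁·x₂)/(z₂ − z₁) = (0.2793·-1.8 − (-1.751)·5.5)/2.03 = 4.50.
Then σ = (x₂ − x₁)/(z₂ − z₁) = (5.5 − -1.8)/2.03 = 3.60.

μ = 4.50, σ = 3.60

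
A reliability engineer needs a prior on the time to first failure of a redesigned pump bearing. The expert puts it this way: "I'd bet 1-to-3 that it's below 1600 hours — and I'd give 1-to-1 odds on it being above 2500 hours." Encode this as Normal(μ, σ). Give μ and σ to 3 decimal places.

For Normal(μ,σ), the p-quantile is μ + z_p·σ. Here z_{0.25} = -0.6745, z_{0.5} = 0.
So 1600 = μ − 0.6745σ and 2500 = μ + 0σ.
Subtracting: σ = (2500 − 1600)/(0 − (-0.6745)) = 1334.342.
Then μ = 1600 − (-0.6745)·1334.342 = 2500.000.

μ = 2500.000, σ = 1334.342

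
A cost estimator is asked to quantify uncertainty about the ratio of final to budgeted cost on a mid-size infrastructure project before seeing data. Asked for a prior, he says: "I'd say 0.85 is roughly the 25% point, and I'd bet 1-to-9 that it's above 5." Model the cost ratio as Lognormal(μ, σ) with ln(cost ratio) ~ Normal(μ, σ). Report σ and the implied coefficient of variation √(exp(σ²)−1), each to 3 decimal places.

σ ≈ 0.906, CV ≈ 1.128

If T ~ Lognormal(μ,σ) then ln T ~ Normal(μ,σ), so the p-quantile of ln T is μ + z_p·σ.
ln(0.85) = -0.1625 and ln(5) = 1.609; z_{0.25} = -0.6745, z_{0.9} = 1.282.
σ = (1.609 − -0.1625)/(1.282 − (-0.6745)) = 0.906.
μ = -0.1625 − (-0.6745)·0.906 = 0.448.
CV = √(exp(σ²)−1) = √(exp(0.8206)−1) = 1.128.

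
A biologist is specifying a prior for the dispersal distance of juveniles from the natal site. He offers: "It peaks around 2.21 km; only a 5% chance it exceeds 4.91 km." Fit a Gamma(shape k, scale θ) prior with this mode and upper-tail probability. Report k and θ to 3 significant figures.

k ≈ 5.31, θ ≈ 0.512

Gamma(k,θ) with k>1 has mode (k−1)θ, so θ = 2.21/(k−1).
Need P(X < 4.91) = 0.95 with θ tied to k this way. Start at k = 2, θ = 2.21: P(X<4.91) ≈ 0.651.
Too low — raise k to concentrate. Iterating converges to k ≈ 5.31.
Then θ = 2.21/(5.31−1) ≈ 0.512.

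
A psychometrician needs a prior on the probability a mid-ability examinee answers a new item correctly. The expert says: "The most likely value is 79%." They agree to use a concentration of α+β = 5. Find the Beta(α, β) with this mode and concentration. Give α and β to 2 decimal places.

For α,β > 1 the Beta mode is (α−1)/(α+β−2). With α+β = 5, the mode is (α−1)/3.
Set (α−1)/3 = 0.79 → α = 1 + 0.79·3 = 3.37.
β = 5 − α = 1.63.

α = 3.37, β = 1.63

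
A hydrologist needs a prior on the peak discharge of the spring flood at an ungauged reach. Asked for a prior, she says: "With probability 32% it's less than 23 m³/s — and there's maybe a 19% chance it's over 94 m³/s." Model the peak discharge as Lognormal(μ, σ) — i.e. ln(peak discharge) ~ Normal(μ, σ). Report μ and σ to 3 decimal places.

If T ~ Lognormal(μ,σ) then ln T ~ Normal(μ,σ), so the p-quantile of ln T is μ + z_p·σ.
ln(23) = 3.135 and ln(94) = 4.543; z_{0.32} = -0.4677, z_{0.81} = 0.8779.
σ = (4.543 − 3.135)/(0.8779 − (-0.4677)) = 1.046.
μ = 3.135 − (-0.4677)·1.046 = 3.625.

μ ≈ 3.625, σ ≈ 1.046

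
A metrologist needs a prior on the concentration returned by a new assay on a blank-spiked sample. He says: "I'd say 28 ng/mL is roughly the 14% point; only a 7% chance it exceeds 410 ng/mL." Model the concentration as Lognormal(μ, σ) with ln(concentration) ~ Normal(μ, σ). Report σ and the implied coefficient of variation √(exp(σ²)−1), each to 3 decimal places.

σ ≈ 1.050, CV ≈ 1.418

If T ~ Lognormal(μ,σ) then ln T ~ Normal(μ,σ), so the p-quantile of ln T is μ + z_p·σ.
ln(28) = 3.332 and ln(410) = 6.016; z_{0.14} = -1.08, z_{0.93} = 1.476.
σ = (6.016 − 3.332)/(1.476 − (-1.08)) = 1.050.
μ = 3.332 − (-1.08)·1.050 = 4.467.
CV = √(exp(σ²)−1) = √(exp(1.1025)−1) = 1.418.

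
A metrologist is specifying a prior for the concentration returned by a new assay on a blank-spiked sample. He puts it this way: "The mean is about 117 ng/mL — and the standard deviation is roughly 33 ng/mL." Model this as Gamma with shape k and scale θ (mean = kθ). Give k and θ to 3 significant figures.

k ≈ 12.6, θ ≈ 9.31

For Gamma(k, scale θ): mean = kθ, variance = kθ², so CV = 1/√k.
CV = SD/mean = 33/117 = 0.2821, hence k = 1/CV² = 12.6.
Then θ = mean/k = 117/12.6 = 9.31.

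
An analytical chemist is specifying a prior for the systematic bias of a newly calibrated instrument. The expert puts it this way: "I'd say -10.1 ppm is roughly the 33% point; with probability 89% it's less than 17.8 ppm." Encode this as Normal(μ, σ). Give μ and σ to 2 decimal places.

μ = -2.73, σ = 16.74

The p-quantile of Normal(μ,σ) is μ + z_p·σ, with z_{0.33} = -0.4399 and z_{0.89} = 1.227.
Eliminate σ: μ = (z₂·x₁ − z₁·x₂)/(z₂ − z₁) = (1.227·-10.1 − (-0.4399)·17.8)/1.666 = -2.73.
Then σ = (x₂ − x₁)/(z₂ − z₁) = (17.8 − -10.1)/1.666 = 16.74.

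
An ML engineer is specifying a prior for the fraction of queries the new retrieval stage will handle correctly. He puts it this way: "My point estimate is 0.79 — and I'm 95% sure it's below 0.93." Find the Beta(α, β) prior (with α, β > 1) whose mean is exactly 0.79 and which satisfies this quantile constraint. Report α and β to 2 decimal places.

α ≈ 12.52, β ≈ 3.33

With mean 0.79 fixed, write α = 0.79s, β = 0.21s where s = α+β.
Need P(θ < 0.93) = 0.95 under Beta(0.79s, 0.21s). Normal approximation: (q−m)/√(m(1−m)/s) ≈ z_{0.95} = 1.64, so s ≈ 0.79·0.21·(1.64)²/(0.93−0.79)² = 22.9.
At s = 22.9: P(θ<0.93) ≈ 0.979. Adjusting to match 0.95 gives s ≈ 15.85.
So α = 0.79·15.85 ≈ 12.52, β = 0.21·15.85 ≈ 3.33.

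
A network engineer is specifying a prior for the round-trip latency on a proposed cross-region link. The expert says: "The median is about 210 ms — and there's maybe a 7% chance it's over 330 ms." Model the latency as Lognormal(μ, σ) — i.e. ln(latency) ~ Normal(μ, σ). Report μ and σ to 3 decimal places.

If T ~ Lognormal(μ,σ) then ln T ~ Normal(μ,σ), so the p-quantile of ln T is μ + z_p·σ.
ln(210) = 5.347 and ln(330) = 5.799; z_{0.5} = 0, z_{0.93} = 1.476.
σ = (5.799 − 5.347)/(1.476 − (0)) = 0.306.
μ = 5.347 − (0)·0.306 = 5.347.

μ ≈ 5.347, σ ≈ 0.306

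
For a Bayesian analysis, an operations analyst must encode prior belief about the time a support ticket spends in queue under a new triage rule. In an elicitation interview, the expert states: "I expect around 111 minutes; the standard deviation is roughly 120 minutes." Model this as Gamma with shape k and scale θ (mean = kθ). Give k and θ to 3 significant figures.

k ≈ 0.856, θ ≈ 130

For Gamma(k, scale θ): mean = kθ, variance = kθ², so CV = 1/√k.
CV = SD/mean = 120/111 = 1.081, hence k = 1/CV² = 0.856.
Then θ = mean/k = 111/0.856 = 130.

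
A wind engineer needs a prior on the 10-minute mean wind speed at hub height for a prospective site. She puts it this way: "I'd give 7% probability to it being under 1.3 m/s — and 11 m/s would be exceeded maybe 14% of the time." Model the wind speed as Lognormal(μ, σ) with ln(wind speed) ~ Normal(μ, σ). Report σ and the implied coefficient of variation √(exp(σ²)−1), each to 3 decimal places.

σ ≈ 0.835, CV ≈ 1.005

If T ~ Lognormal(μ,σ) then ln T ~ Normal(μ,σ), so the p-quantile of ln T is μ + z_p·σ.
ln(1.3) = 0.2624 and ln(11) = 2.398; z_{0.07} = -1.476, z_{0.86} = 1.08.
σ = (2.398 − 0.2624)/(1.08 − (-1.476)) = 0.835.
μ = 0.2624 − (-1.476)·0.835 = 1.495.
CV = √(exp(σ²)−1) = √(exp(0.6980)−1) = 1.005.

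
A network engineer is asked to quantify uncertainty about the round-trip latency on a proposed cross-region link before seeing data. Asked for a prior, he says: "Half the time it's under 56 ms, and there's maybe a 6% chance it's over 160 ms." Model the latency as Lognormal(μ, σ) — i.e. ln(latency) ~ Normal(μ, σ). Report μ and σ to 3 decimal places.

If T ~ Lognormal(μ,σ) then ln T ~ Normal(μ,σ), so the p-quantile of ln T is μ + z_p·σ.
ln(56) = 4.025 and ln(160) = 5.075; z_{0.5} = 0, z_{0.94} = 1.555.
σ = (5.075 − 4.025)/(1.555 − (0)) = 0.675.
μ = 4.025 − (0)·0.675 = 4.025.

μ ≈ 4.025, σ ≈ 0.675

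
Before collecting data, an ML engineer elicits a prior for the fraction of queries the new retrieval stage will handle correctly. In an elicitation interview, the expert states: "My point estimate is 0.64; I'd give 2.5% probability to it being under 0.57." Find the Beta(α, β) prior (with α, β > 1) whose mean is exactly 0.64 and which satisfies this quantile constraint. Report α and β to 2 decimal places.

α ≈ 119.49, β ≈ 67.21

With mean 0.64 fixed, write α = 0.64s, β = 0.36s where s = α+β.
Need P(θ < 0.57) = 0.025 under Beta(0.64s, 0.36s). Normal approximation: (q−m)/√(m(1−m)/s) ≈ z_{0.025} = -1.96, so s ≈ 0.64·0.36·(-1.96)²/(0.57−0.64)² = 180.6.
At s = 180.6: P(θ<0.57) ≈ 0.027. Adjusting to match 0.025 gives s ≈ 186.70.
So α = 0.64·186.70 ≈ 119.49, β = 0.36·186.70 ≈ 67.21.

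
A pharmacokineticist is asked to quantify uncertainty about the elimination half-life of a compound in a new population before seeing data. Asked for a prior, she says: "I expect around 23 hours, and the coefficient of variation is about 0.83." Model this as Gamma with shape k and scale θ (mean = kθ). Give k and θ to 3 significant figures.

For Gamma(k, scale θ): mean = kθ, variance = kθ², so CV = 1/√k.
CV = 0.83, hence k = 1/CV² = 1.45.
Then θ = mean/k = 23/1.45 = 15.8.

k ≈ 1.45, θ ≈ 15.8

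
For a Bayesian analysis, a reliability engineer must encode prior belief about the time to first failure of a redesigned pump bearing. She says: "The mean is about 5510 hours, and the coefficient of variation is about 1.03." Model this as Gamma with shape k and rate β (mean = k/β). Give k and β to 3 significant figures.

k ≈ 0.943, β ≈ 0.000171

For Gamma(k, rate β): mean = k/β, variance = k/β², so CV = 1/√k.
CV = 1.03, hence k = 1/CV² = 0.943.
Then β = k/mean = 0.943/5510 = 0.000171.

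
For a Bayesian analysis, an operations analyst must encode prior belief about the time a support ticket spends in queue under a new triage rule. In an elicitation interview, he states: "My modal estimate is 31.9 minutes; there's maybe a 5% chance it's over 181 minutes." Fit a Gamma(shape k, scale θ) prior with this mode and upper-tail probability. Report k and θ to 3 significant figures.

k ≈ 1.77, θ ≈ 41.5

Gamma(k,θ) with k>1 has mode (k−1)θ, so θ = 31.9/(k−1).
Need P(X < 181) = 0.95 with θ tied to k this way. Start at k = 2, θ = 31.9: P(X<181) ≈ 0.977.
Too high — lower k to spread out. Iterating converges to k ≈ 1.77.
Then θ = 31.9/(1.77−1) ≈ 41.5.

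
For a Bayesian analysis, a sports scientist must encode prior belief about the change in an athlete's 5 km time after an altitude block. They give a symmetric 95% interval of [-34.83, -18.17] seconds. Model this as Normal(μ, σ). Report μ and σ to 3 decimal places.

A symmetric 95% interval runs μ ± z·σ with z = 1.96.
Half-width = 8.33, so σ = 8.33/1.96 = 4.250.
μ is the interval midpoint, -26.500.

μ = -26.500, σ = 4.250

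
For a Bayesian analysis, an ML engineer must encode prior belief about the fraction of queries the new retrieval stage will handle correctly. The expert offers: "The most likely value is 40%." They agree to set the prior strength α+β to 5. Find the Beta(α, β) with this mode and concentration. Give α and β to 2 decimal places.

For α,β > 1 the Beta mode is (α−1)/(α+β−2). With α+β = 5, the mode is (α−1)/3.
Set (α−1)/3 = 0.4 → α = 1 + 0.4·3 = 2.20.
β = 5 − α = 2.80.

α = 2.20, β = 2.80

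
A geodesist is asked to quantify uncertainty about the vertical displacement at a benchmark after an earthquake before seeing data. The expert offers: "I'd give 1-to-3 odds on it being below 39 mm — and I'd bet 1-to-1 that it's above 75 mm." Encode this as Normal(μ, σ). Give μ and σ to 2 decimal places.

μ = 75.00, σ = 53.37

The p-quantile of Normal(μ,σ) is μ + z_p·σ, with z_{0.25} = -0.6745 and z_{0.5} = 0.
Eliminate σ: μ = (z₂·x₁ − z₁·x₂)/(z₂ − z₁) = (0·39 − (-0.6745)·75)/0.6745 = 75.00.
Then σ = (x₂ − x₁)/(z₂ − z₁) = (75 − 39)/0.6745 = 53.37.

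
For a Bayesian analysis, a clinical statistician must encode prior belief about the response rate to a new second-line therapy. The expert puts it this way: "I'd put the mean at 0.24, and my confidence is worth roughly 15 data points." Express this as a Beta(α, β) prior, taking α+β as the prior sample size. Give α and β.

Under the effective-sample-size interpretation, Beta(α, β) has prior mean α/(α+β) and prior sample size α+β.
So α+β = 15 and α/(α+β) = 0.24, giving α = 0.24·15 = 3.6 and β = 15 − 3.6 = 11.4.

α = 3.6, β = 11.4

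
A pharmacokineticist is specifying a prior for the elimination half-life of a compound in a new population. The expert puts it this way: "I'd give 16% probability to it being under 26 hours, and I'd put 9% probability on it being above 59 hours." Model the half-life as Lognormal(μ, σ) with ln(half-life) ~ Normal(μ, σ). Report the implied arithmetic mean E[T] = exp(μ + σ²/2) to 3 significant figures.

If T ~ Lognormal(μ,σ) then ln T ~ Normal(μ,σ), so the p-quantile of ln T is μ + z_p·σ.
ln(26) = 3.258 and ln(59) = 4.078; z_{0.16} = -0.9945, z_{0.91} = 1.341.
σ = (4.078 − 3.258)/(1.341 − (-0.9945)) = 0.351.
μ = 3.258 − (-0.9945)·0.351 = 3.607.
E[T] = exp(μ + σ²/2) = exp(3.607 + 0.0616) = 39.2 hours.

E[T] ≈ 39.2 hours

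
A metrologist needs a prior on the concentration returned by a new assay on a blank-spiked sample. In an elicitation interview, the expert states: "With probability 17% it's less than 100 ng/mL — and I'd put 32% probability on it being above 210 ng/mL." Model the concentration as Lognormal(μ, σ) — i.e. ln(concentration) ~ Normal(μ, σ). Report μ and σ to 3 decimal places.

If T ~ Lognormal(μ,σ) then ln T ~ Normal(μ,σ), so the p-quantile of ln T is μ + z_p·σ.
ln(100) = 4.605 and ln(210) = 5.347; z_{0.17} = -0.9542, z_{0.68} = 0.4677.
σ = (5.347 − 4.605)/(0.4677 − (-0.9542)) = 0.522.
μ = 4.605 − (-0.9542)·0.522 = 5.103.

μ ≈ 5.103, σ ≈ 0.522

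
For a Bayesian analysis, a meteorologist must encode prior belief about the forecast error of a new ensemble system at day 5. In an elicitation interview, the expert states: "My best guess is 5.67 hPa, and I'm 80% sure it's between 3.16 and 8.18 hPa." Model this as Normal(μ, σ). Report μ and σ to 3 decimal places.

A symmetric 80% interval runs μ ± z·σ with z = 1.282.
Half-width = 2.51, so σ = 2.51/1.282 = 1.959.
μ is the stated best guess, 5.670.

μ = 5.670, σ = 1.959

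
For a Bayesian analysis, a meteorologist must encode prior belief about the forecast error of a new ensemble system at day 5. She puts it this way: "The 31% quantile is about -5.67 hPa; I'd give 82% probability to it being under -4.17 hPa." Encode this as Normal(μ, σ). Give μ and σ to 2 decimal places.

μ = -5.14, σ = 1.06

The p-quantile of Normal(μ,σ) is μ + z_p·σ, with z_{0.31} = -0.4959 and z_{0.82} = 0.9154.
Eliminate σ: μ = (z₂·x₁ − z₁·x₂)/(z₂ − z₁) = (0.9154·-5.67 − (-0.4959)·-4.17)/1.411 = -5.14.
Then σ = (x₂ − x₁)/(z₂ − z₁) = (-4.17 − -5.67)/1.411 = 1.06.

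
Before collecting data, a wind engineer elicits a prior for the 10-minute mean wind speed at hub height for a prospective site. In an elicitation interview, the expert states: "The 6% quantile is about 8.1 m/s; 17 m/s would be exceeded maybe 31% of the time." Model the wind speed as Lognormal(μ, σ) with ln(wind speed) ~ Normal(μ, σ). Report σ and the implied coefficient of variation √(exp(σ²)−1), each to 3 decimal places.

σ ≈ 0.362, CV ≈ 0.374

If T ~ Lognormal(μ,σ) then ln T ~ Normal(μ,σ), so the p-quantile of ln T is μ + z_p·σ.
ln(8.1) = 2.092 and ln(17) = 2.833; z_{0.06} = -1.555, z_{0.69} = 0.4959.
σ = (2.833 − 2.092)/(0.4959 − (-1.555)) = 0.362.
μ = 2.092 − (-1.555)·0.362 = 2.654.
CV = √(exp(σ²)−1) = √(exp(0.1307)−1) = 0.374.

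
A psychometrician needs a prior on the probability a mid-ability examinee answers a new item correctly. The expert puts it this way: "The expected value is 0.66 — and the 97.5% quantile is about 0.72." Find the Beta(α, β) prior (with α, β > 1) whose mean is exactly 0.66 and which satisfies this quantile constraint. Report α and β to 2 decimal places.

With mean 0.66 fixed, write α = 0.66s, β = 0.34s where s = α+β.
Need P(θ < 0.72) = 0.975 under Beta(0.66s, 0.34s). Normal approximation: (q−m)/√(m(1−m)/s) ≈ z_{0.975} = 1.96, so s ≈ 0.66·0.34·(1.96)²/(0.72−0.66)² = 239.5.
At s = 239.5: P(θ<0.72) ≈ 0.978. Adjusting to match 0.975 gives s ≈ 227.66.
So α = 0.66·227.66 ≈ 150.26, β = 0.34·227.66 ≈ 77.40.

α ≈ 150.26, β ≈ 77.40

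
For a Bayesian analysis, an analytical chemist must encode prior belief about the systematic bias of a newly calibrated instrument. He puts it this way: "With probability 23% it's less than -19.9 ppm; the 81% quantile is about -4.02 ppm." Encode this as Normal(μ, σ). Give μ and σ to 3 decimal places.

For Normal(μ,σ), the p-quantile is μ + z_p·σ. Here z_{0.23} = -0.7388, z_{0.81} = 0.8779.
So -19.9 = μ − 0.7388σ and -4.02 = μ + 0.8779σ.
Subtracting: σ = (-4.02 − -19.9)/(0.8779 − (-0.7388)) = 9.822.
Then μ = -19.9 − (-0.7388)·9.822 = -12.643.

μ = -12.643, σ = 9.822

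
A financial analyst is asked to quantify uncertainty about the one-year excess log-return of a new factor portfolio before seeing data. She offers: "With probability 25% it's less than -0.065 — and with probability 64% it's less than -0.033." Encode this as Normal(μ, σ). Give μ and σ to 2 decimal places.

μ = -0.04, σ = 0.03

For Normal(μ,σ), the p-quantile is μ + z_p·σ. Here z_{0.25} = -0.6745, z_{0.64} = 0.3585.
So -0.065 = μ − 0.6745σ and -0.033 = μ + 0.3585σ.
Subtracting: σ = (-0.033 − -0.065)/(0.3585 − (-0.6745)) = 0.03.
Then μ = -0.065 − (-0.6745)·0.03 = -0.04.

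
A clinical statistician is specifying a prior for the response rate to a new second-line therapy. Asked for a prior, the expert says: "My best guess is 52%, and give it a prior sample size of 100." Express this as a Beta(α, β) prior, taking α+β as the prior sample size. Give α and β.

α = 52, β = 48

Under the effective-sample-size interpretation, Beta(α, β) has prior mean α/(α+β) and prior sample size α+β.
So α+β = 100 and α/(α+β) = 0.52, giving α = 0.52·100 = 52 and β = 100 − 52 = 48.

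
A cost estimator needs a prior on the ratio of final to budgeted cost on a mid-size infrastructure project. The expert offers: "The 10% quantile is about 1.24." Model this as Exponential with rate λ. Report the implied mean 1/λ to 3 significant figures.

P(T < 1.24) = 1 − e^(−λ·1.24) = 0.1, so λ = −ln(1−0.1)/1.24 = −ln(0.9)/1.24 = 0.085.
Mean = 1/λ = 11.8.

mean ≈ 11.8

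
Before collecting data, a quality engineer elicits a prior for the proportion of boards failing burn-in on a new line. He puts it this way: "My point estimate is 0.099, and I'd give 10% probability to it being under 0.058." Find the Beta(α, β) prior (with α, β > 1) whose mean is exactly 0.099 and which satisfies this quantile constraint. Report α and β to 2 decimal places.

With mean 0.099 fixed, write α = 0.099s, β = 0.901s where s = α+β.
Need P(θ < 0.058) = 0.1 under Beta(0.099s, 0.901s). Normal approximation: (q−m)/√(m(1−m)/s) ≈ z_{0.1} = -1.28, so s ≈ 0.099·0.901·(-1.28)²/(0.058−0.099)² = 87.1.
At s = 87.1: P(θ<0.058) ≈ 0.082. Adjusting to match 0.1 gives s ≈ 75.56.
So α = 0.099·75.56 ≈ 7.48, β = 0.901·75.56 ≈ 68.08.

α ≈ 7.48, β ≈ 68.08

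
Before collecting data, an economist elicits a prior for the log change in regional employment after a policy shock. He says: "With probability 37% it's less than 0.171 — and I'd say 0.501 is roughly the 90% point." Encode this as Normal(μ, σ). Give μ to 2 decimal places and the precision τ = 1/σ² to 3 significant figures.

The p-quantile of Normal(μ,σ) is μ + z_p·σ, with z_{0.37} = -0.3319 and z_{0.9} = 1.282.
Eliminate σ: μ = (z₂·x₁ − z₁·x₂)/(z₂ − z₁) = (1.282·0.171 − (-0.3319)·0.501)/1.613 = 0.24.
Then σ = (x₂ − x₁)/(z₂ − z₁) = (0.501 − 0.171)/1.613 = 0.20.
Precision τ = 1/σ² = 1/0.2045² = 23.9.

μ = 0.24, τ = 23.9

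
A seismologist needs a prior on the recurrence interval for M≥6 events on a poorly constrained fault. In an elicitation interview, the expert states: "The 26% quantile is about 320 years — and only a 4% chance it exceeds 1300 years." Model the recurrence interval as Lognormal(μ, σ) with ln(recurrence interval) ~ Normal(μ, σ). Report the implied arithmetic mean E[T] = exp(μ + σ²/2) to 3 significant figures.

If T ~ Lognormal(μ,σ) then ln T ~ Normal(μ,σ), so the p-quantile of ln T is μ + z_p·σ.
ln(320) = 5.768 and ln(1300) = 7.17; z_{0.26} = -0.6433, z_{0.96} = 1.751.
σ = (7.17 − 5.768)/(1.751 − (-0.6433)) = 0.586.
μ = 5.768 − (-0.6433)·0.586 = 6.145.
E[T] = exp(μ + σ²/2) = exp(6.145 + 0.1714) = 554 years.

E[T] ≈ 554 years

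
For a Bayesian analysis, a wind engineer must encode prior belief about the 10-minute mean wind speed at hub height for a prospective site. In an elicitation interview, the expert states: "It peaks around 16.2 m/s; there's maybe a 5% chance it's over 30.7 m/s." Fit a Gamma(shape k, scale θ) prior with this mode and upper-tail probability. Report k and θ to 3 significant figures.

k ≈ 7.8, θ ≈ 2.38

Gamma(k,θ) with k>1 has mode (k−1)θ, so θ = 16.2/(k−1).
Need P(X < 30.7) = 0.95 with θ tied to k this way. Start at k = 2, θ = 16.2: P(X<30.7) ≈ 0.565.
Too low — raise k to concentrate. Iterating converges to k ≈ 7.8.
Then θ = 16.2/(7.8−1) ≈ 2.38.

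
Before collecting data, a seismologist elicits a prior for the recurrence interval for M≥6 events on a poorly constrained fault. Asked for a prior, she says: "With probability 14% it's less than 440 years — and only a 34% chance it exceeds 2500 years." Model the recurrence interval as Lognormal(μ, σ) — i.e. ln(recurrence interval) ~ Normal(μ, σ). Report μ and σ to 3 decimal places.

If T ~ Lognormal(μ,σ) then ln T ~ Normal(μ,σ), so the p-quantile of ln T is μ + z_p·σ.
ln(440) = 6.087 and ln(2500) = 7.824; z_{0.14} = -1.08, z_{0.66} = 0.4125.
σ = (7.824 − 6.087)/(0.4125 − (-1.08)) = 1.164.
μ = 6.087 − (-1.08)·1.164 = 7.344.

μ ≈ 7.344, σ ≈ 1.164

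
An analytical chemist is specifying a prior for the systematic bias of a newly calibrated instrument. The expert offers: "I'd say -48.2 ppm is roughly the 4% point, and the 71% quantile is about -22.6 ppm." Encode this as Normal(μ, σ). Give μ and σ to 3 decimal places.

For Normal(μ,σ), the p-quantile is μ + z_p·σ. Here z_{0.04} = -1.751, z_{0.71} = 0.5534.
So -48.2 = μ − 1.751σ and -22.6 = μ + 0.5534σ.
Subtracting: σ = (-22.6 − -48.2)/(0.5534 − (-1.751)) = 11.111.
Then μ = -48.2 − (-1.751)·11.111 = -28.749.

μ = -28.749, σ = 11.111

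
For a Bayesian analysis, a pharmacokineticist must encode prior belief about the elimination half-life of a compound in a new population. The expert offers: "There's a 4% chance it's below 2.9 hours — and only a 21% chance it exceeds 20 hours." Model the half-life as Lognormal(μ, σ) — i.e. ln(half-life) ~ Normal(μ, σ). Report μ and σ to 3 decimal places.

μ ≈ 2.387, σ ≈ 0.755

If T ~ Lognormal(μ,σ) then ln T ~ Normal(μ,σ), so the p-quantile of ln T is μ + z_p·σ.
ln(2.9) = 1.065 and ln(20) = 2.996; z_{0.04} = -1.751, z_{0.79} = 0.8064.
σ = (2.996 − 1.065)/(0.8064 − (-1.751)) = 0.755.
μ = 1.065 − (-1.751)·0.755 = 2.387.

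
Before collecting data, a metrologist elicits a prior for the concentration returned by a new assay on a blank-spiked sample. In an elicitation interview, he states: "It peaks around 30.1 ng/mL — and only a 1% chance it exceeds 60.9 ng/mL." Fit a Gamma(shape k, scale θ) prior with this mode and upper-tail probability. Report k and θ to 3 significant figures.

k ≈ 10.9, θ ≈ 3.05

Gamma(k,θ) with k>1 has mode (k−1)θ, so θ = 30.1/(k−1).
Need P(X < 60.9) = 0.99 with θ tied to k this way. Start at k = 2, θ = 30.1: P(X<60.9) ≈ 0.600.
Too low — raise k to concentrate. Iterating converges to k ≈ 10.9.
Then θ = 30.1/(10.9−1) ≈ 3.05.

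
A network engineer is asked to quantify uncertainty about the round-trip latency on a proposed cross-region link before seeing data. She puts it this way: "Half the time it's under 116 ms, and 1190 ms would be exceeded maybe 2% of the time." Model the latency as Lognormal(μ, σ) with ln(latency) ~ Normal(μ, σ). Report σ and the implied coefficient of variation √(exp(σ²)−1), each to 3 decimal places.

σ ≈ 1.134, CV ≈ 1.617

If T ~ Lognormal(μ,σ) then ln T ~ Normal(μ,σ), so the p-quantile of ln T is μ + z_p·σ.
ln(116) = 4.754 and ln(1190) = 7.082; z_{0.5} = 0, z_{0.98} = 2.054.
σ = (7.082 − 4.754)/(2.054 − (0)) = 1.134.
μ = 4.754 − (0)·1.134 = 4.754.
CV = √(exp(σ²)−1) = √(exp(1.2850)−1) = 1.617.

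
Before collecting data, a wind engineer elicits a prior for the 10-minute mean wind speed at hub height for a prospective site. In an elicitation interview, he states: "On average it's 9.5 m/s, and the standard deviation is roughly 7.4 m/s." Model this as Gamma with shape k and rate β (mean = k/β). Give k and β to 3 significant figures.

For Gamma(k, rate β): mean = k/β, variance = k/β², so CV = 1/√k.
CV = SD/mean = 7.4/9.5 = 0.7789, hence k = 1/CV² = 1.65.
Then β = k/mean = 1.65/9.5 = 0.173.

k ≈ 1.65, β ≈ 0.173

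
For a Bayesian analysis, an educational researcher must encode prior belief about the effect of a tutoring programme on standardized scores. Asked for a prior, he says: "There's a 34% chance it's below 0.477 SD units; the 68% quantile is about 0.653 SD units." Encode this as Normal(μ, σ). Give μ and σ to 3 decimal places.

μ = 0.559, σ = 0.200

For Normal(μ,σ), the p-quantile is μ + z_p·σ. Here z_{0.34} = -0.4125, z_{0.68} = 0.4677.
So 0.477 = μ − 0.4125σ and 0.653 = μ + 0.4677σ.
Subtracting: σ = (0.653 − 0.477)/(0.4677 − (-0.4125)) = 0.200.
Then μ = 0.477 − (-0.4125)·0.200 = 0.559.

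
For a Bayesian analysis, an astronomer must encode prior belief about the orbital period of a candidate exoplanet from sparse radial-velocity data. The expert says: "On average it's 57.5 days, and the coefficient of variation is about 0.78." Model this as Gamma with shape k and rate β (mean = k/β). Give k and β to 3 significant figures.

k ≈ 1.64, β ≈ 0.0286

For Gamma(k, rate β): mean = k/β, variance = k/β², so CV = 1/√k.
CV = 0.78, hence k = 1/CV² = 1.64.
Then β = k/mean = 1.64/57.5 = 0.0286.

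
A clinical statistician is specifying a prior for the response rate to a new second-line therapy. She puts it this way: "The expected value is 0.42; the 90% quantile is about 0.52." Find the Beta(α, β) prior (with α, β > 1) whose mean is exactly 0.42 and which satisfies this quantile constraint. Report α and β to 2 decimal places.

α ≈ 16.95, β ≈ 23.41

With mean 0.42 fixed, write α = 0.42s, β = 0.58s where s = α+β.
Need P(θ < 0.52) = 0.9 under Beta(0.42s, 0.58s). Normal approximation: (q−m)/√(m(1−m)/s) ≈ z_{0.9} = 1.28, so s ≈ 0.42·0.58·(1.28)²/(0.52−0.42)² = 40.0.
At s = 40.0: P(θ<0.52) ≈ 0.899. Adjusting to match 0.9 gives s ≈ 40.36.
So α = 0.42·40.36 ≈ 16.95, β = 0.58·40.36 ≈ 23.41.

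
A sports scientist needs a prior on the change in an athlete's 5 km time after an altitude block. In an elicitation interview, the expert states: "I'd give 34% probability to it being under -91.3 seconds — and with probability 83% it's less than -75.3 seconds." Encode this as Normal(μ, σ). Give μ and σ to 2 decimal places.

μ = -86.47, σ = 11.71

The p-quantile of Normal(μ,σ) is μ + z_p·σ, with z_{0.34} = -0.4125 and z_{0.83} = 0.9542.
Eliminate σ: μ = (z₂·x₁ − z₁·x₂)/(z₂ − z₁) = (0.9542·-91.3 − (-0.4125)·-75.3)/1.367 = -86.47.
Then σ = (x₂ − x₁)/(z₂ − z₁) = (-75.3 − -91.3)/1.367 = 11.71.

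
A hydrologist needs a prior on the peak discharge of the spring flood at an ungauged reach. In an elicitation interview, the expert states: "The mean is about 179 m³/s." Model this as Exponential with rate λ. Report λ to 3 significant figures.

Exponential mean = 1/λ, so λ = 1/179.0 = 0.00559.

λ ≈ 0.00559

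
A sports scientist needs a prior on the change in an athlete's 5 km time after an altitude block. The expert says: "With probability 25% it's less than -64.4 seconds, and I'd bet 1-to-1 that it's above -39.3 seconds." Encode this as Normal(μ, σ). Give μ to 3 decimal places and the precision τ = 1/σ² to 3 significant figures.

The p-quantile of Normal(μ,σ) is μ + z_p·σ, with z_{0.25} = -0.6745 and z_{0.5} = 0.
Eliminate σ: μ = (z₂·x₁ − z₁·x₂)/(z₂ − z₁) = (0·-64.4 − (-0.6745)·-39.3)/0.6745 = -39.300.
Then σ = (x₂ − x₁)/(z₂ − z₁) = (-39.3 − -64.4)/0.6745 = 37.213.
Precision τ = 1/σ² = 1/37.21² = 0.000722.

μ = -39.300, τ = 0.000722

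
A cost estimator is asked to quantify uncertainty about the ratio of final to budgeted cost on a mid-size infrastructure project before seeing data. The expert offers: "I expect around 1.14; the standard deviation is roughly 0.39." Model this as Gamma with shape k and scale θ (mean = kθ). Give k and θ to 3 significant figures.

k ≈ 8.54, θ ≈ 0.133

For Gamma(k, scale θ): mean = kθ, variance = kθ², so CV = 1/√k.
CV = SD/mean = 0.39/1.14 = 0.3421, hence k = 1/CV² = 8.54.
Then θ = mean/k = 1.14/8.54 = 0.133.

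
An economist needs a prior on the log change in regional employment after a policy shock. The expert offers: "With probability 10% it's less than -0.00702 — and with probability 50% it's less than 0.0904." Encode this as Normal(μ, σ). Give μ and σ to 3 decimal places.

The p-quantile of Normal(μ,σ) is μ + z_p·σ, with z_{0.1} = -1.282 and z_{0.5} = 0.
Eliminate σ: μ = (z₂·x₁ − z₁·x₂)/(z₂ − z₁) = (0·-0.00702 − (-1.282)·0.0904)/1.282 = 0.090.
Then σ = (x₂ − x₁)/(z₂ − z₁) = (0.0904 − -0.00702)/1.282 = 0.076.

μ = 0.090, σ = 0.076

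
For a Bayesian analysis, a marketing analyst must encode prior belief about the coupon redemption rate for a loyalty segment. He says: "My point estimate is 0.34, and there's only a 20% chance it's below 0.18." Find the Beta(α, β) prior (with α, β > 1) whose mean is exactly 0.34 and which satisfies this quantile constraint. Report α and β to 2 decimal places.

With mean 0.34 fixed, write α = 0.34s, β = 0.66s where s = α+β.
Need P(θ < 0.18) = 0.2 under Beta(0.34s, 0.66s). Normal approximation: (q−m)/√(m(1−m)/s) ≈ z_{0.2} = -0.842, so s ≈ 0.34·0.66·(-0.842)²/(0.18−0.34)² = 6.2.
At s = 6.2: P(θ<0.18) ≈ 0.205. Adjusting to match 0.2 gives s ≈ 6.43.
So α = 0.34·6.43 ≈ 2.19, β = 0.66·6.43 ≈ 4.25.

α ≈ 2.19, β ≈ 4.25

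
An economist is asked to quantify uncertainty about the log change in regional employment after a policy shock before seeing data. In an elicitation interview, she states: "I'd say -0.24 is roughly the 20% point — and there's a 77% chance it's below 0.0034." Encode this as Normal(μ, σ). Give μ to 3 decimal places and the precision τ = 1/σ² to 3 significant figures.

The p-quantile of Normal(μ,σ) is μ + z_p·σ, with z_{0.2} = -0.8416 and z_{0.77} = 0.7388.
Eliminate σ: μ = (z₂·x₁ − z₁·x₂)/(z₂ − z₁) = (0.7388·-0.24 − (-0.8416)·0.0034)/1.58 = -0.110.
Then σ = (x₂ − x₁)/(z₂ − z₁) = (0.0034 − -0.24)/1.58 = 0.154.
Precision τ = 1/σ² = 1/0.154² = 42.2.

μ = -0.110, τ = 42.2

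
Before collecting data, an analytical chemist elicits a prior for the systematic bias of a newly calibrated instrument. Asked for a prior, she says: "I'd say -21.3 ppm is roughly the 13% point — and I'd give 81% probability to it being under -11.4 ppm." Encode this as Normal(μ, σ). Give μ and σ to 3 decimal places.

The p-quantile of Normal(μ,σ) is μ + z_p·σ, with z_{0.13} = -1.126 and z_{0.81} = 0.8779.
Eliminate σ: μ = (z₂·x₁ − z₁·x₂)/(z₂ − z₁) = (0.8779·-21.3 − (-1.126)·-11.4)/2.004 = -15.736.
Then σ = (x₂ − x₁)/(z₂ − z₁) = (-11.4 − -21.3)/2.004 = 4.939.

μ = -15.736, σ = 4.939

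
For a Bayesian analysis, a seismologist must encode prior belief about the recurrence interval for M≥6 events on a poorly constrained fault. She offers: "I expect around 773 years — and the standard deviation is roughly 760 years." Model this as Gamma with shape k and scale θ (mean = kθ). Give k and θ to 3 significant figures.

k ≈ 1.03, θ ≈ 747

For Gamma(k, scale θ): mean = kθ, variance = kθ², so CV = 1/√k.
CV = SD/mean = 760/773 = 0.9832, hence k = 1/CV² = 1.03.
Then θ = mean/k = 773/1.03 = 747.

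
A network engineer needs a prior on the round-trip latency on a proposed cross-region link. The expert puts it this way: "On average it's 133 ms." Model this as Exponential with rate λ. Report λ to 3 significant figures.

Exponential mean = 1/λ, so λ = 1/133.0 = 0.00752.

λ ≈ 0.00752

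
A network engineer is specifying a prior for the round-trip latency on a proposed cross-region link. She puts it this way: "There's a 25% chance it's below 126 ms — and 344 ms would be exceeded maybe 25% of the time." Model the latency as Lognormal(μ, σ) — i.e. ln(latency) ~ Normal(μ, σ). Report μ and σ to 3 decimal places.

μ ≈ 5.338, σ ≈ 0.745

If T ~ Lognormal(μ,σ) then ln T ~ Normal(μ,σ), so the p-quantile of ln T is μ + z_p·σ.
ln(126) = 4.836 and ln(344) = 5.841; z_{0.25} = -0.6745, z_{0.75} = 0.6745.
σ = (5.841 − 4.836)/(0.6745 − (-0.6745)) = 0.745.
μ = 4.836 − (-0.6745)·0.745 = 5.338.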